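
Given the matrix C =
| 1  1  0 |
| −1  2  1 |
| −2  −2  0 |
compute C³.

[[−5, 4, 3], [−10, −7, 1], [10, −8, −6]]

C² = [[0, 3, 1], [−5, 1, 2], [0, −6, −2]]
C³ = [[−5, 4, 3], [−10, −7, 1], [10, −8, −6]]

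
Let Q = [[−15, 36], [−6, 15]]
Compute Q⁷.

tr Q = 0 and det Q = −9, so the characteristic polynomial is λ² − (0)λ + (−9) with roots −3 and 3.
Eigenvectors give P = [[3, 2], [1, 1]] with P⁻¹ = [[1, −2], [−1, 3]], and Q = P·diag(−3, 3)·P⁻¹.
Then Q⁷ = P·diag(−2187, 2187)·P⁻¹ = [[−6561, 4374], [−2187, 2187]] · [[1, −2], [−1, 3]] = [[−10935, 26244], [−4374, 10935]].

[[−10935, 26244], [−4374, 10935]]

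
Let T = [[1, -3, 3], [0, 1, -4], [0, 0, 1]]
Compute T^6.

T = I + N where N = [[0, -3, 3], [0, 0, -4], [0, 0, 0]] is strictly upper-triangular, so N^3 = 0.
(I + N)^6 = I + 6·N + 15·N^2 = [[1, -18, 198], [0, 1, -24], [0, 0, 1]].

[[1, -18, 198], [0, 1, -24], [0, 0, 1]]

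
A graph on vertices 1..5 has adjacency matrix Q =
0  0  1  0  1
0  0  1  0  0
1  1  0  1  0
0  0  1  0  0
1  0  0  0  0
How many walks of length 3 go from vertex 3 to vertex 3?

0

The number of length-3 walks from vertex 3 to vertex 3 is entry (3,3) of Q^3, where Q is the adjacency matrix.
Q^2 = [[2, 1, 0, 1, 0], [1, 1, 0, 1, 0], [0, 0, 3, 0, 1], [1, 1, 0, 1, 0], [0, 0, 1, 0, 1]]
Q^3 = [[0, 0, 4, 0, 2], [0, 0, 3, 0, 1], [4, 3, 0, 3, 0], [0, 0, 3, 0, 1], [2, 1, 0, 1, 0]]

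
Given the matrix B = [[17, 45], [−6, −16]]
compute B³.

tr B = 1 and det B = −2, so the characteristic polynomial is λ² − (1)λ + (−2) with roots −1 and 2.
Eigenvectors give P = [[−5, −3], [2, 1]] with P⁻¹ = [[1, 3], [−2, −5]], and B = P·diag(−1, 2)·P⁻¹.
Then B³ = P·diag(−1, 8)·P⁻¹ = [[5, −24], [−2, 8]] · [[1, 3], [−2, −5]] = [[53, 135], [−18, −46]].

[[53, 135], [−18, −46]]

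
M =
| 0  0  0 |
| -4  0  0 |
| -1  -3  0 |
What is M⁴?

M is strictly triangular, hence nilpotent: M³ = 0, so M⁴ = 0.

[[0, 0, 0], [0, 0, 0], [0, 0, 0]]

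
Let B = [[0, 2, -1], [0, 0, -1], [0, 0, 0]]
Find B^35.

B is strictly triangular, hence nilpotent: B^3 = 0, so B^35 = 0.

[[0, 0, 0], [0, 0, 0], [0, 0, 0]]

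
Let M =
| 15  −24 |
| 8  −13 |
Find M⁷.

[[8751, −13128], [4376, −6565]]

tr M = 2 and det M = −3, so the characteristic polynomial is λ² − (2)λ + (−3) with roots −1 and 3.
Eigenvectors give P = [[−3, 2], [−2, 1]] with P⁻¹ = [[1, −2], [2, −3]], and M = P·diag(−1, 3)·P⁻¹.
Then M⁷ = P·diag(−1, 2187)·P⁻¹ = [[3, 4374], [2, 2187]] · [[1, −2], [2, −3]] = [[8751, −13128], [4376, −6565]].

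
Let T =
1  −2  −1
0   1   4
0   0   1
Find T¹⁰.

T = I + N where N = [[0, −2, −1], [0, 0, 4], [0, 0, 0]] is strictly upper-triangular, so N³ = 0.
(I + N)¹⁰ = I + 10·N + 45·N² = [[1, −20, −370], [0, 1, 40], [0, 0, 1]].

[[1, −20, −370], [0, 1, 40], [0, 0, 1]]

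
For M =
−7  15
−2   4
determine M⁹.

tr M = −3 and det M = 2, so the characteristic polynomial is λ² − (−3)λ + (2) with roots −1 and −2.
Eigenvectors give P = [[−5, 3], [−2, 1]] with P⁻¹ = [[1, −3], [2, −5]], and M = P·diag(−1, −2)·P⁻¹.
Then M⁹ = P·diag(−1, −512)·P⁻¹ = [[5, −1536], [2, −512]] · [[1, −3], [2, −5]] = [[−3067, 7665], [−1022, 2554]].

[[−3067, 7665], [−1022, 2554]]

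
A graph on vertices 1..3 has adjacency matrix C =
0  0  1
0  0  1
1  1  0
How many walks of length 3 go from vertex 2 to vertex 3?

The number of length-3 walks from vertex 2 to vertex 3 is entry (2,3) of C³, where C is the adjacency matrix.
C² = [[1, 1, 0], [1, 1, 0], [0, 0, 2]]
C³ = [[0, 0, 2], [0, 0, 2], [2, 2, 0]]

2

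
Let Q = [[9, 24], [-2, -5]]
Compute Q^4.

tr Q = 4 and det Q = 3, so the characteristic polynomial is λ² − (4)λ + (3) with roots 1 and 3.
Eigenvectors give P = [[-3, 4], [1, -1]] with P⁻¹ = [[1, 4], [1, 3]], and Q = P·diag(1, 3)·P⁻¹.
Then Q^4 = P·diag(1, 81)·P⁻¹ = [[-3, 324], [1, -81]] · [[1, 4], [1, 3]] = [[321, 960], [-80, -239]].

[[321, 960], [-80, -239]]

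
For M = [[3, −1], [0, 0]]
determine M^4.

[[81, −27], [0, 0]]

M^2 = [[9, −3], [0, 0]]
M^3 = [[27, −9], [0, 0]]
M^4 = [[81, −27], [0, 0]]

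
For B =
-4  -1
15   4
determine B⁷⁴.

B² = I (check: tr B = 0 and det B = -1), so B⁷⁴ = I since 74 is even.

[[1, 0], [0, 1]]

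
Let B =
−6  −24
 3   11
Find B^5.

tr B = 5 and det B = 6, so the characteristic polynomial is λ² − (5)λ + (6) with roots 2 and 3.
Eigenvectors give P = [[−3, −8], [1, 3]] with P⁻¹ = [[−3, −8], [1, 3]], and B = P·diag(2, 3)·P⁻¹.
Then B^5 = P·diag(32, 243)·P⁻¹ = [[−96, −1944], [32, 729]] · [[−3, −8], [1, 3]] = [[−1656, −5064], [633, 1931]].

[[−1656, −5064], [633, 1931]]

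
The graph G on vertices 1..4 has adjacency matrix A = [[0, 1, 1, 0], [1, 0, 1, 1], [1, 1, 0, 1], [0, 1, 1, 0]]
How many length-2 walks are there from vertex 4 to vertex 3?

The number of length-2 walks from vertex 4 to vertex 3 is entry (4,3) of A², where A is the adjacency matrix.
A² = [[2, 1, 1, 2], [1, 3, 2, 1], [1, 2, 3, 1], [2, 1, 1, 2]]

1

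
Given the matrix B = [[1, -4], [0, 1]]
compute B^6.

B = I + N where N = [[0, -4], [0, 0]] is strictly upper-triangular, so N^2 = 0.
(I + N)^6 = I + 6·N = [[1, -24], [0, 1]].

[[1, -24], [0, 1]]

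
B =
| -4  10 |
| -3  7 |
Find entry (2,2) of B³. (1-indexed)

43

tr B = 3 and det B = 2, so the characteristic polynomial is λ² − (3)λ + (2) with roots 2 and 1.
Eigenvectors give P = [[-5, -2], [-3, -1]] with P⁻¹ = [[1, -2], [-3, 5]], and B = P·diag(2, 1)·P⁻¹.
Then B³ = P·diag(8, 1)·P⁻¹ = [[-40, -2], [-24, -1]] · [[1, -2], [-3, 5]] = [[-34, 70], [-21, 43]].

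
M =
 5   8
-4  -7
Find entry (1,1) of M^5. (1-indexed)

tr M = -2 and det M = -3, so the characteristic polynomial is λ² − (-2)λ + (-3) with roots 1 and -3.
Eigenvectors give P = [[-2, -1], [1, 1]] with P⁻¹ = [[-1, -1], [1, 2]], and M = P·diag(1, -3)·P⁻¹.
Then M^5 = P·diag(1, -243)·P⁻¹ = [[-2, 243], [1, -243]] · [[-1, -1], [1, 2]] = [[245, 488], [-244, -487]].

245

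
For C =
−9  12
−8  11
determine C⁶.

[[−1455, 2184], [−1456, 2185]]

tr C = 2 and det C = −3, so the characteristic polynomial is λ² − (2)λ + (−3) with roots 3 and −1.
Eigenvectors give P = [[−1, 3], [−1, 2]] with P⁻¹ = [[2, −3], [1, −1]], and C = P·diag(3, −1)·P⁻¹.
Then C⁶ = P·diag(729, 1)·P⁻¹ = [[−729, 3], [−729, 2]] · [[2, −3], [1, −1]] = [[−1455, 2184], [−1456, 2185]].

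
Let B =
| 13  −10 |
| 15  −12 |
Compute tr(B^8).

tr B = 1 and det B = −6, so the characteristic polynomial is λ² − (1)λ + (−6) with roots −2 and 3.
Eigenvectors give P = [[2, −1], [3, −1]] with P⁻¹ = [[−1, 1], [−3, 2]], and B = P·diag(−2, 3)·P⁻¹.
Then B^8 = P·diag(256, 6561)·P⁻¹ = [[512, −6561], [768, −6561]] · [[−1, 1], [−3, 2]] = [[19171, −12610], [18915, −12354]].

6817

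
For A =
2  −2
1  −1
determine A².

[[2, −2], [1, −1]]

A² = A (a projection; rank 1, trace 1), so A² = A.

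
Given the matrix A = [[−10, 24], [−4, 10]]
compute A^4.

[[16, 0], [0, 16]]

tr A = 0 and det A = −4, so the characteristic polynomial is λ² − (0)λ + (−4) with roots 2 and −2.
Eigenvectors give P = [[2, −3], [1, −1]] with P⁻¹ = [[−1, 3], [−1, 2]], and A = P·diag(2, −2)·P⁻¹.
Then A^4 = P·diag(16, 16)·P⁻¹ = [[32, −48], [16, −16]] · [[−1, 3], [−1, 2]] = [[16, 0], [0, 16]].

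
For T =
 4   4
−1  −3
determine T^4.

[[140, 68], [−17, 21]]

T^2 = [[12, 4], [−1, 5]]
T^3 = [[44, 36], [−9, −19]]
T^4 = [[140, 68], [−17, 21]]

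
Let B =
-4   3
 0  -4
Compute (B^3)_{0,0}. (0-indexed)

-64

B^2 = [[16, -24], [0, 16]]
B^3 = [[-64, 144], [0, -64]]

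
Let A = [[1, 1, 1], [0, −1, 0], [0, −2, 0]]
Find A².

[[1, −2, 1], [0, 1, 0], [0, 2, 0]]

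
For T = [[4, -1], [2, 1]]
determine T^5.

[[454, -211], [422, -179]]

tr T = 5 and det T = 6, so the characteristic polynomial is λ² − (5)λ + (6) with roots 2 and 3.
Eigenvectors give P = [[-1, 1], [-2, 1]] with P⁻¹ = [[1, -1], [2, -1]], and T = P·diag(2, 3)·P⁻¹.
Then T^5 = P·diag(32, 243)·P⁻¹ = [[-32, 243], [-64, 243]] · [[1, -1], [2, -1]] = [[454, -211], [422, -179]].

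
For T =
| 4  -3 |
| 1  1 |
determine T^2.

[[13, -15], [5, -2]]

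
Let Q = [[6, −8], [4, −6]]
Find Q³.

tr Q = 0 and det Q = −4, so the characteristic polynomial is λ² − (0)λ + (−4) with roots 2 and −2.
Eigenvectors give P = [[2, 1], [1, 1]] with P⁻¹ = [[1, −1], [−1, 2]], and Q = P·diag(2, −2)·P⁻¹.
Then Q³ = P·diag(8, −8)·P⁻¹ = [[16, −8], [8, −8]] · [[1, −1], [−1, 2]] = [[24, −32], [16, −24]].

[[24, −32], [16, −24]]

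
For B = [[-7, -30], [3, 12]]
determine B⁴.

tr B = 5 and det B = 6, so the characteristic polynomial is λ² − (5)λ + (6) with roots 3 and 2.
Eigenvectors give P = [[-3, 10], [1, -3]] with P⁻¹ = [[3, 10], [1, 3]], and B = P·diag(3, 2)·P⁻¹.
Then B⁴ = P·diag(81, 16)·P⁻¹ = [[-243, 160], [81, -48]] · [[3, 10], [1, 3]] = [[-569, -1950], [195, 666]].

[[-569, -1950], [195, 666]]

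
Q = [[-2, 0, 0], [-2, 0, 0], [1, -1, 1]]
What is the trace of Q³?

-7

Q² = [[4, 0, 0], [4, 0, 0], [1, -1, 1]]
Q³ = [[-8, 0, 0], [-8, 0, 0], [1, -1, 1]]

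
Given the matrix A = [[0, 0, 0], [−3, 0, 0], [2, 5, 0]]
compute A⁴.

A is strictly triangular, hence nilpotent: A³ = 0, so A⁴ = 0.

[[0, 0, 0], [0, 0, 0], [0, 0, 0]]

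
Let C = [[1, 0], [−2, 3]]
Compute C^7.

[[1, 0], [−2186, 2187]]

tr C = 4 and det C = 3, so the characteristic polynomial is λ² − (4)λ + (3) with roots 1 and 3.
Eigenvectors give P = [[1, 0], [1, −1]] with P⁻¹ = [[1, 0], [1, −1]], and C = P·diag(1, 3)·P⁻¹.
Then C^7 = P·diag(1, 2187)·P⁻¹ = [[1, 0], [1, −2187]] · [[1, 0], [1, −1]] = [[1, 0], [−2186, 2187]].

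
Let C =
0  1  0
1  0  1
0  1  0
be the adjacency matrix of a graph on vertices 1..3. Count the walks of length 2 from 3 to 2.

0

The number of length-2 walks from vertex 3 to vertex 2 is entry (3,2) of C², where C is the adjacency matrix.
C² = [[1, 0, 1], [0, 2, 0], [1, 0, 1]]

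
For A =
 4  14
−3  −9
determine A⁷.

tr A = −5 and det A = 6, so the characteristic polynomial is λ² − (−5)λ + (6) with roots −2 and −3.
Eigenvectors give P = [[7, −2], [−3, 1]] with P⁻¹ = [[1, 2], [3, 7]], and A = P·diag(−2, −3)·P⁻¹.
Then A⁷ = P·diag(−128, −2187)·P⁻¹ = [[−896, 4374], [384, −2187]] · [[1, 2], [3, 7]] = [[12226, 28826], [−6177, −14541]].

[[12226, 28826], [−6177, −14541]]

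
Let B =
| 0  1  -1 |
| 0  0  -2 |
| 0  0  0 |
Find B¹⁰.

[[0, 0, 0], [0, 0, 0], [0, 0, 0]]

B is strictly triangular, hence nilpotent: B³ = 0, so B¹⁰ = 0.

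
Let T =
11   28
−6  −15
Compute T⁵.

tr T = −4 and det T = 3, so the characteristic polynomial is λ² − (−4)λ + (3) with roots −1 and −3.
Eigenvectors give P = [[−7, 2], [3, −1]] with P⁻¹ = [[−1, −2], [−3, −7]], and T = P·diag(−1, −3)·P⁻¹.
Then T⁵ = P·diag(−1, −243)·P⁻¹ = [[7, −486], [−3, 243]] · [[−1, −2], [−3, −7]] = [[1451, 3388], [−726, −1695]].

[[1451, 3388], [−726, −1695]]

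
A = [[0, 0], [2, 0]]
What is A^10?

[[0, 0], [0, 0]]

A is strictly triangular, hence nilpotent: A^2 = 0, so A^10 = 0.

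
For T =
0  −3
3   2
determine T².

[[−9, −6], [6, −5]]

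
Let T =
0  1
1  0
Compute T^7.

[[0, 1], [1, 0]]

T² = I (check: tr T = 0 and det T = -1), so T^7 = T since 7 is odd.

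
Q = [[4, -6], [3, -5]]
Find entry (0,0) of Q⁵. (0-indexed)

tr Q = -1 and det Q = -2, so the characteristic polynomial is λ² − (-1)λ + (-2) with roots -2 and 1.
Eigenvectors give P = [[-1, 2], [-1, 1]] with P⁻¹ = [[1, -2], [1, -1]], and Q = P·diag(-2, 1)·P⁻¹.
Then Q⁵ = P·diag(-32, 1)·P⁻¹ = [[32, 2], [32, 1]] · [[1, -2], [1, -1]] = [[34, -66], [33, -65]].

34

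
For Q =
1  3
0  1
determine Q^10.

[[1, 30], [0, 1]]

Q = I + N where N = [[0, 3], [0, 0]] is strictly upper-triangular, so N^2 = 0.
(I + N)^10 = I + 10·N = [[1, 30], [0, 1]].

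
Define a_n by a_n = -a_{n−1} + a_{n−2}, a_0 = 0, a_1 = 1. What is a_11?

With companion matrix T = [[-1, 1], [1, 0]], [a_n, a_{n−1}]ᵀ = T·[a_{n−1}, a_{n−2}]ᵀ, so [a_11, a_10]ᵀ = T^10·[a_1, a_0]ᵀ.
T^10 = [[89, -55], [-55, 34]], giving [a_11, a_10]ᵀ = [[89], [-55]].

89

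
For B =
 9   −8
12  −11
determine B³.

[[57, −56], [84, −83]]

tr B = −2 and det B = −3, so the characteristic polynomial is λ² − (−2)λ + (−3) with roots −3 and 1.
Eigenvectors give P = [[−2, 1], [−3, 1]] with P⁻¹ = [[1, −1], [3, −2]], and B = P·diag(−3, 1)·P⁻¹.
Then B³ = P·diag(−27, 1)·P⁻¹ = [[54, 1], [81, 1]] · [[1, −1], [3, −2]] = [[57, −56], [84, −83]].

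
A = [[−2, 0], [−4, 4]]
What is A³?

A² = [[4, 0], [−8, 16]]
A³ = [[−8, 0], [−48, 64]]

[[−8, 0], [−48, 64]]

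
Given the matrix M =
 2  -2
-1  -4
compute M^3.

M^2 = [[6, 4], [2, 18]]
M^3 = [[8, -28], [-14, -76]]

[[8, -28], [-14, -76]]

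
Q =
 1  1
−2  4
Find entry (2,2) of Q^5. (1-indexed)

tr Q = 5 and det Q = 6, so the characteristic polynomial is λ² − (5)λ + (6) with roots 2 and 3.
Eigenvectors give P = [[1, −1], [1, −2]] with P⁻¹ = [[2, −1], [1, −1]], and Q = P·diag(2, 3)·P⁻¹.
Then Q^5 = P·diag(32, 243)·P⁻¹ = [[32, −243], [32, −486]] · [[2, −1], [1, −1]] = [[−179, 211], [−422, 454]].

454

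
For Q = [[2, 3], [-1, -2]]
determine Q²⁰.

Q² = I (check: tr Q = 0 and det Q = -1), so Q²⁰ = I since 20 is even.

[[1, 0], [0, 1]]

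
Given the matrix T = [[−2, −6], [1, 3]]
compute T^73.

[[−2, −6], [1, 3]]

T² = T (a projection; rank 1, trace 1), so T^73 = T.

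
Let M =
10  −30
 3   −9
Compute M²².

[[10, −30], [3, −9]]

M² = M (a projection; rank 1, trace 1), so M²² = M.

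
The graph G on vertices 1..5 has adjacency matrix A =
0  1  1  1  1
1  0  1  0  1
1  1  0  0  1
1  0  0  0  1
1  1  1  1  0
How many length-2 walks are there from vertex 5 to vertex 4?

The number of length-2 walks from vertex 5 to vertex 4 is entry (5,4) of A^2, where A is the adjacency matrix.
A^2 = [[4, 2, 2, 1, 3], [2, 3, 2, 2, 2], [2, 2, 3, 2, 2], [1, 2, 2, 2, 1], [3, 2, 2, 1, 4]]

1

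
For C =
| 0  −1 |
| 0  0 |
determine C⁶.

C is strictly triangular, hence nilpotent: C² = 0, so C⁶ = 0.

[[0, 0], [0, 0]]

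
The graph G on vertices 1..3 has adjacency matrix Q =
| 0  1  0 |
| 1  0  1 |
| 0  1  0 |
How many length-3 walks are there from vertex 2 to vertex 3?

The number of length-3 walks from vertex 2 to vertex 3 is entry (2,3) of Q^3, where Q is the adjacency matrix.
Q^2 = [[1, 0, 1], [0, 2, 0], [1, 0, 1]]
Q^3 = [[0, 2, 0], [2, 0, 2], [0, 2, 0]]

2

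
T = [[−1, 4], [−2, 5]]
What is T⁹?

[[−19681, 39364], [−19682, 39365]]

tr T = 4 and det T = 3, so the characteristic polynomial is λ² − (4)λ + (3) with roots 1 and 3.
Eigenvectors give P = [[2, −1], [1, −1]] with P⁻¹ = [[1, −1], [1, −2]], and T = P·diag(1, 3)·P⁻¹.
Then T⁹ = P·diag(1, 19683)·P⁻¹ = [[2, −19683], [1, −19683]] · [[1, −1], [1, −2]] = [[−19681, 39364], [−19682, 39365]].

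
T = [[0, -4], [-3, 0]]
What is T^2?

[[12, 0], [0, 12]]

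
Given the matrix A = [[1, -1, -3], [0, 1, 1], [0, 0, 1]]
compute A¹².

[[1, -12, -102], [0, 1, 12], [0, 0, 1]]

A = I + N where N = [[0, -1, -3], [0, 0, 1], [0, 0, 0]] is strictly upper-triangular, so N³ = 0.
(I + N)¹² = I + 12·N + 66·N² = [[1, -12, -102], [0, 1, 12], [0, 0, 1]].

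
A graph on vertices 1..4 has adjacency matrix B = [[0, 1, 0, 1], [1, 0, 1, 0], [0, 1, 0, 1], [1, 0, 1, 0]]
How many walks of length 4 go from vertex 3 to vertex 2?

The number of length-4 walks from vertex 3 to vertex 2 is entry (3,2) of B⁴, where B is the adjacency matrix.
B² = [[2, 0, 2, 0], [0, 2, 0, 2], [2, 0, 2, 0], [0, 2, 0, 2]]
B³ = [[0, 4, 0, 4], [4, 0, 4, 0], [0, 4, 0, 4], [4, 0, 4, 0]]
B⁴ = [[8, 0, 8, 0], [0, 8, 0, 8], [8, 0, 8, 0], [0, 8, 0, 8]]

0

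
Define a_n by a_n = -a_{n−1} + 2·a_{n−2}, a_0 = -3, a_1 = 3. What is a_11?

4095

With companion matrix T = [[-1, 2], [1, 0]], [a_n, a_{n−1}]ᵀ = T·[a_{n−1}, a_{n−2}]ᵀ, so [a_11, a_10]ᵀ = T^10·[a_1, a_0]ᵀ.
T^10 = [[683, -682], [-341, 342]], giving [a_11, a_10]ᵀ = [[4095], [-2049]].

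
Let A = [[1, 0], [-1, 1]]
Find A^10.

A = I + N where N = [[0, 0], [-1, 0]] is strictly lower-triangular, so N^2 = 0.
(I + N)^10 = I + 10·N = [[1, 0], [-10, 1]].

[[1, 0], [-10, 1]]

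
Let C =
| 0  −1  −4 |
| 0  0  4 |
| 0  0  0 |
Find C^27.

[[0, 0, 0], [0, 0, 0], [0, 0, 0]]

C is strictly triangular, hence nilpotent: C^3 = 0, so C^27 = 0.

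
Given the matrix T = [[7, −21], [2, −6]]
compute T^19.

[[7, −21], [2, −6]]

T² = T (a projection; rank 1, trace 1), so T^19 = T.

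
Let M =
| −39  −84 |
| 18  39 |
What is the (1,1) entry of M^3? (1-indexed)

tr M = 0 and det M = −9, so the characteristic polynomial is λ² − (0)λ + (−9) with roots −3 and 3.
Eigenvectors give P = [[7, −2], [−3, 1]] with P⁻¹ = [[1, 2], [3, 7]], and M = P·diag(−3, 3)·P⁻¹.
Then M^3 = P·diag(−27, 27)·P⁻¹ = [[−189, −54], [81, 27]] · [[1, 2], [3, 7]] = [[−351, −756], [162, 351]].

−351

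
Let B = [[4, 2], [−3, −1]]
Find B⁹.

tr B = 3 and det B = 2, so the characteristic polynomial is λ² − (3)λ + (2) with roots 1 and 2.
Eigenvectors give P = [[−2, −1], [3, 1]] with P⁻¹ = [[1, 1], [−3, −2]], and B = P·diag(1, 2)·P⁻¹.
Then B⁹ = P·diag(1, 512)·P⁻¹ = [[−2, −512], [3, 512]] · [[1, 1], [−3, −2]] = [[1534, 1022], [−1533, −1021]].

[[1534, 1022], [−1533, −1021]]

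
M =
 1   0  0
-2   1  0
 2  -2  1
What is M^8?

M = I + N where N = [[0, 0, 0], [-2, 0, 0], [2, -2, 0]] is strictly lower-triangular, so N^3 = 0.
(I + N)^8 = I + 8·N + 28·N^2 = [[1, 0, 0], [-16, 1, 0], [128, -16, 1]].

[[1, 0, 0], [-16, 1, 0], [128, -16, 1]]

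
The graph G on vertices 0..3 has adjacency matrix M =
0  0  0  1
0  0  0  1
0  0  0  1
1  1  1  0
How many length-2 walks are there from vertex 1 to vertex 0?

1

The number of length-2 walks from vertex 1 to vertex 0 is entry (1,0) of M², where M is the adjacency matrix.
M² = [[1, 1, 1, 0], [1, 1, 1, 0], [1, 1, 1, 0], [0, 0, 0, 3]]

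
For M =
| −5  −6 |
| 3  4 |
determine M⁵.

tr M = −1 and det M = −2, so the characteristic polynomial is λ² − (−1)λ + (−2) with roots 1 and −2.
Eigenvectors give P = [[−1, −2], [1, 1]] with P⁻¹ = [[1, 2], [−1, −1]], and M = P·diag(1, −2)·P⁻¹.
Then M⁵ = P·diag(1, −32)·P⁻¹ = [[−1, 64], [1, −32]] · [[1, 2], [−1, −1]] = [[−65, −66], [33, 34]].

[[−65, −66], [33, 34]]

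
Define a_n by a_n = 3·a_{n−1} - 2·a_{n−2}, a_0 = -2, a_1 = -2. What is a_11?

-2

With companion matrix M = [[3, -2], [1, 0]], [a_n, a_{n−1}]ᵀ = M·[a_{n−1}, a_{n−2}]ᵀ, so [a_11, a_10]ᵀ = M^10·[a_1, a_0]ᵀ.
M^10 = [[2047, -2046], [1023, -1022]], giving [a_11, a_10]ᵀ = [[-2], [-2]].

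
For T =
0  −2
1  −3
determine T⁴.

tr T = −3 and det T = 2, so the characteristic polynomial is λ² − (−3)λ + (2) with roots −2 and −1.
Eigenvectors give P = [[1, −2], [1, −1]] with P⁻¹ = [[−1, 2], [−1, 1]], and T = P·diag(−2, −1)·P⁻¹.
Then T⁴ = P·diag(16, 1)·P⁻¹ = [[16, −2], [16, −1]] · [[−1, 2], [−1, 1]] = [[−14, 30], [−15, 31]].

[[−14, 30], [−15, 31]]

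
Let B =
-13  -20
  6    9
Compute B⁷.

[[-13117, -21860], [6558, 10929]]

tr B = -4 and det B = 3, so the characteristic polynomial is λ² − (-4)λ + (3) with roots -1 and -3.
Eigenvectors give P = [[-5, -2], [3, 1]] with P⁻¹ = [[1, 2], [-3, -5]], and B = P·diag(-1, -3)·P⁻¹.
Then B⁷ = P·diag(-1, -2187)·P⁻¹ = [[5, 4374], [-3, -2187]] · [[1, 2], [-3, -5]] = [[-13117, -21860], [6558, 10929]].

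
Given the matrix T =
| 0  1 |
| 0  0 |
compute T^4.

[[0, 0], [0, 0]]

T^2 = [[0, 0], [0, 0]]
T^3 = [[0, 0], [0, 0]]
T^4 = [[0, 0], [0, 0]]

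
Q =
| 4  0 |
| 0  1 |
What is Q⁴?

Q² = [[16, 0], [0, 1]]
Q³ = [[64, 0], [0, 1]]
Q⁴ = [[256, 0], [0, 1]]

[[256, 0], [0, 1]]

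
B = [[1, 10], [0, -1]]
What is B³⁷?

[[1, 10], [0, -1]]

B² = I (check: tr B = 0 and det B = -1), so B³⁷ = B since 37 is odd.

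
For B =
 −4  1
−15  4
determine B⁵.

[[−4, 1], [−15, 4]]

B² = I (check: tr B = 0 and det B = −1), so B⁵ = B since 5 is odd.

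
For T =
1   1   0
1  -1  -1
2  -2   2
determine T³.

T² = [[2, 0, -1], [-2, 4, -1], [4, 0, 6]]
T³ = [[0, 4, -2], [0, -4, -6], [16, -8, 12]]

[[0, 4, -2], [0, -4, -6], [16, -8, 12]]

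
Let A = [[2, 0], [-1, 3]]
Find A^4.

tr A = 5 and det A = 6, so the characteristic polynomial is λ² − (5)λ + (6) with roots 3 and 2.
Eigenvectors give P = [[0, -1], [1, -1]] with P⁻¹ = [[-1, 1], [-1, 0]], and A = P·diag(3, 2)·P⁻¹.
Then A^4 = P·diag(81, 16)·P⁻¹ = [[0, -16], [81, -16]] · [[-1, 1], [-1, 0]] = [[16, 0], [-65, 81]].

[[16, 0], [-65, 81]]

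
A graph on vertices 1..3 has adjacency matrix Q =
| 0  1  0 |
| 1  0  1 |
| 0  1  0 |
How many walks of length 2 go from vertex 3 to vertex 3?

1

The number of length-2 walks from vertex 3 to vertex 3 is entry (3,3) of Q², where Q is the adjacency matrix.
Q² = [[1, 0, 1], [0, 2, 0], [1, 0, 1]]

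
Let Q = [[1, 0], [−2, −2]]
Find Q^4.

[[1, 0], [10, 16]]

Q^2 = [[1, 0], [2, 4]]
Q^3 = [[1, 0], [−6, −8]]
Q^4 = [[1, 0], [10, 16]]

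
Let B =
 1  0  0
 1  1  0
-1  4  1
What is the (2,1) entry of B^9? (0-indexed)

36

B = I + N where N = [[0, 0, 0], [1, 0, 0], [-1, 4, 0]] is strictly lower-triangular, so N^3 = 0.
(I + N)^9 = I + 9·N + 36·N^2 = [[1, 0, 0], [9, 1, 0], [135, 36, 1]].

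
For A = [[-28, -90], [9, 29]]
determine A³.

tr A = 1 and det A = -2, so the characteristic polynomial is λ² − (1)λ + (-2) with roots -1 and 2.
Eigenvectors give P = [[10, -3], [-3, 1]] with P⁻¹ = [[1, 3], [3, 10]], and A = P·diag(-1, 2)·P⁻¹.
Then A³ = P·diag(-1, 8)·P⁻¹ = [[-10, -24], [3, 8]] · [[1, 3], [3, 10]] = [[-82, -270], [27, 89]].

[[-82, -270], [27, 89]]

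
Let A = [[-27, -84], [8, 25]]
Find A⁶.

[[5097, 15288], [-1456, -4367]]

tr A = -2 and det A = -3, so the characteristic polynomial is λ² − (-2)λ + (-3) with roots -3 and 1.
Eigenvectors give P = [[-7, -3], [2, 1]] with P⁻¹ = [[-1, -3], [2, 7]], and A = P·diag(-3, 1)·P⁻¹.
Then A⁶ = P·diag(729, 1)·P⁻¹ = [[-5103, -3], [1458, 1]] · [[-1, -3], [2, 7]] = [[5097, 15288], [-1456, -4367]].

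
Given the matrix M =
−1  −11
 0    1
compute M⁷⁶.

[[1, 0], [0, 1]]

M² = I (check: tr M = 0 and det M = −1), so M⁷⁶ = I since 76 is even.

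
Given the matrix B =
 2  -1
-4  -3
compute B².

[[8, 1], [4, 13]]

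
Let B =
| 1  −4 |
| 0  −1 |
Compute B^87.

[[1, −4], [0, −1]]

B² = I (check: tr B = 0 and det B = −1), so B^87 = B since 87 is odd.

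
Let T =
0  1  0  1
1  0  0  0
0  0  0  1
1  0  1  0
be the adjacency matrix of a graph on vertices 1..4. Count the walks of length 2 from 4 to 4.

2

The number of length-2 walks from vertex 4 to vertex 4 is entry (4,4) of T^2, where T is the adjacency matrix.
T^2 = [[2, 0, 1, 0], [0, 1, 0, 1], [1, 0, 1, 0], [0, 1, 0, 2]]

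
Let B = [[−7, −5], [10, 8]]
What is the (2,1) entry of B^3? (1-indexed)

70

tr B = 1 and det B = −6, so the characteristic polynomial is λ² − (1)λ + (−6) with roots 3 and −2.
Eigenvectors give P = [[−1, −1], [2, 1]] with P⁻¹ = [[1, 1], [−2, −1]], and B = P·diag(3, −2)·P⁻¹.
Then B^3 = P·diag(27, −8)·P⁻¹ = [[−27, 8], [54, −8]] · [[1, 1], [−2, −1]] = [[−43, −35], [70, 62]].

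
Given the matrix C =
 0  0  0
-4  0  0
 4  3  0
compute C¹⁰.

C is strictly triangular, hence nilpotent: C³ = 0, so C¹⁰ = 0.

[[0, 0, 0], [0, 0, 0], [0, 0, 0]]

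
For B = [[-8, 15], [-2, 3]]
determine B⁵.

[[-1298, 3165], [-422, 1023]]

tr B = -5 and det B = 6, so the characteristic polynomial is λ² − (-5)λ + (6) with roots -2 and -3.
Eigenvectors give P = [[-5, 3], [-2, 1]] with P⁻¹ = [[1, -3], [2, -5]], and B = P·diag(-2, -3)·P⁻¹.
Then B⁵ = P·diag(-32, -243)·P⁻¹ = [[160, -729], [64, -243]] · [[1, -3], [2, -5]] = [[-1298, 3165], [-422, 1023]].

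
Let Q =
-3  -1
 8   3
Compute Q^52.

[[1, 0], [0, 1]]

Q² = I (check: tr Q = 0 and det Q = -1), so Q^52 = I since 52 is even.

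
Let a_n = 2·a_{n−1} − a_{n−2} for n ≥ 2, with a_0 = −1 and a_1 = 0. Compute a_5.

With companion matrix C = [[2, −1], [1, 0]], [a_n, a_{n−1}]ᵀ = C·[a_{n−1}, a_{n−2}]ᵀ, so [a_5, a_4]ᵀ = C⁴·[a_1, a_0]ᵀ.
C⁴ = [[5, −4], [4, −3]], giving [a_5, a_4]ᵀ = [[4], [3]].

4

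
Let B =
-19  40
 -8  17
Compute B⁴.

[[401, -800], [160, -319]]

tr B = -2 and det B = -3, so the characteristic polynomial is λ² − (-2)λ + (-3) with roots -3 and 1.
Eigenvectors give P = [[5, 2], [2, 1]] with P⁻¹ = [[1, -2], [-2, 5]], and B = P·diag(-3, 1)·P⁻¹.
Then B⁴ = P·diag(81, 1)·P⁻¹ = [[405, 2], [162, 1]] · [[1, -2], [-2, 5]] = [[401, -800], [160, -319]].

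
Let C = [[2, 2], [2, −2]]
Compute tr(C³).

0

C² = [[8, 0], [0, 8]]
C³ = [[16, 16], [16, −16]]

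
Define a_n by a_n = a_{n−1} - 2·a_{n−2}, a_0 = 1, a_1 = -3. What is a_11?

-47

With companion matrix B = [[1, -2], [1, 0]], [a_n, a_{n−1}]ᵀ = B·[a_{n−1}, a_{n−2}]ᵀ, so [a_11, a_10]ᵀ = B¹⁰·[a_1, a_0]ᵀ.
B¹⁰ = [[23, 22], [-11, 34]], giving [a_11, a_10]ᵀ = [[-47], [67]].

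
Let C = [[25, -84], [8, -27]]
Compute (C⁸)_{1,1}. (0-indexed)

tr C = -2 and det C = -3, so the characteristic polynomial is λ² − (-2)λ + (-3) with roots -3 and 1.
Eigenvectors give P = [[3, 7], [1, 2]] with P⁻¹ = [[-2, 7], [1, -3]], and C = P·diag(-3, 1)·P⁻¹.
Then C⁸ = P·diag(6561, 1)·P⁻¹ = [[19683, 7], [6561, 2]] · [[-2, 7], [1, -3]] = [[-39359, 137760], [-13120, 45921]].

45921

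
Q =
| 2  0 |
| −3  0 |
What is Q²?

[[4, 0], [−6, 0]]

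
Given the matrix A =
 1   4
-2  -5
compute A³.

tr A = -4 and det A = 3, so the characteristic polynomial is λ² − (-4)λ + (3) with roots -1 and -3.
Eigenvectors give P = [[-2, 1], [1, -1]] with P⁻¹ = [[-1, -1], [-1, -2]], and A = P·diag(-1, -3)·P⁻¹.
Then A³ = P·diag(-1, -27)·P⁻¹ = [[2, -27], [-1, 27]] · [[-1, -1], [-1, -2]] = [[25, 52], [-26, -53]].

[[25, 52], [-26, -53]]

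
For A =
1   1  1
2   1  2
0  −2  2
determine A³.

A² = [[3, 0, 5], [4, −1, 8], [−4, −6, 0]]
A³ = [[3, −7, 13], [2, −13, 18], [−16, −10, −16]]

[[3, −7, 13], [2, −13, 18], [−16, −10, −16]]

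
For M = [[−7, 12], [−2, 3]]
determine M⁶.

tr M = −4 and det M = 3, so the characteristic polynomial is λ² − (−4)λ + (3) with roots −3 and −1.
Eigenvectors give P = [[3, 2], [1, 1]] with P⁻¹ = [[1, −2], [−1, 3]], and M = P·diag(−3, −1)·P⁻¹.
Then M⁶ = P·diag(729, 1)·P⁻¹ = [[2187, 2], [729, 1]] · [[1, −2], [−1, 3]] = [[2185, −4368], [728, −1455]].

[[2185, −4368], [728, −1455]]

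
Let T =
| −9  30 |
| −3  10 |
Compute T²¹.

T² = T (a projection; rank 1, trace 1), so T²¹ = T.

[[−9, 30], [−3, 10]]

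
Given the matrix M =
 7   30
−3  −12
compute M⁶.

tr M = −5 and det M = 6, so the characteristic polynomial is λ² − (−5)λ + (6) with roots −3 and −2.
Eigenvectors give P = [[−3, 10], [1, −3]] with P⁻¹ = [[3, 10], [1, 3]], and M = P·diag(−3, −2)·P⁻¹.
Then M⁶ = P·diag(729, 64)·P⁻¹ = [[−2187, 640], [729, −192]] · [[3, 10], [1, 3]] = [[−5921, −19950], [1995, 6714]].

[[−5921, −19950], [1995, 6714]]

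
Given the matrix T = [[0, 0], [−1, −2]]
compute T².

[[0, 0], [2, 4]]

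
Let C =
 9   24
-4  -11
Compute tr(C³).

tr C = -2 and det C = -3, so the characteristic polynomial is λ² − (-2)λ + (-3) with roots -3 and 1.
Eigenvectors give P = [[-2, -3], [1, 1]] with P⁻¹ = [[1, 3], [-1, -2]], and C = P·diag(-3, 1)·P⁻¹.
Then C³ = P·diag(-27, 1)·P⁻¹ = [[54, -3], [-27, 1]] · [[1, 3], [-1, -2]] = [[57, 168], [-28, -83]].

-26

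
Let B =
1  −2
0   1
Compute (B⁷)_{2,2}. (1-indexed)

1

B = I + N where N = [[0, −2], [0, 0]] is strictly upper-triangular, so N² = 0.
(I + N)⁷ = I + 7·N = [[1, −14], [0, 1]].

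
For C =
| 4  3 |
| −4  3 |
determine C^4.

C^2 = [[4, 21], [−28, −3]]
C^3 = [[−68, 75], [−100, −93]]
C^4 = [[−572, 21], [−28, −579]]

[[−572, 21], [−28, −579]]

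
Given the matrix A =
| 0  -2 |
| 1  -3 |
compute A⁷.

tr A = -3 and det A = 2, so the characteristic polynomial is λ² − (-3)λ + (2) with roots -2 and -1.
Eigenvectors give P = [[-1, 2], [-1, 1]] with P⁻¹ = [[1, -2], [1, -1]], and A = P·diag(-2, -1)·P⁻¹.
Then A⁷ = P·diag(-128, -1)·P⁻¹ = [[128, -2], [128, -1]] · [[1, -2], [1, -1]] = [[126, -254], [127, -255]].

[[126, -254], [127, -255]]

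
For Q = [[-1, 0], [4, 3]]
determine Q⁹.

tr Q = 2 and det Q = -3, so the characteristic polynomial is λ² − (2)λ + (-3) with roots -1 and 3.
Eigenvectors give P = [[-1, 0], [1, 1]] with P⁻¹ = [[-1, 0], [1, 1]], and Q = P·diag(-1, 3)·P⁻¹.
Then Q⁹ = P·diag(-1, 19683)·P⁻¹ = [[1, 0], [-1, 19683]] · [[-1, 0], [1, 1]] = [[-1, 0], [19684, 19683]].

[[-1, 0], [19684, 19683]]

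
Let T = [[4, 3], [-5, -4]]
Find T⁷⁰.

T² = I (check: tr T = 0 and det T = -1), so T⁷⁰ = I since 70 is even.

[[1, 0], [0, 1]]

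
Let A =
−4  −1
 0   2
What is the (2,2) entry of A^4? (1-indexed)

A^2 = [[16, 2], [0, 4]]
A^3 = [[−64, −12], [0, 8]]
A^4 = [[256, 40], [0, 16]]

16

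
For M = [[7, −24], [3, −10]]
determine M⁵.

tr M = −3 and det M = 2, so the characteristic polynomial is λ² − (−3)λ + (2) with roots −1 and −2.
Eigenvectors give P = [[3, −8], [1, −3]] with P⁻¹ = [[3, −8], [1, −3]], and M = P·diag(−1, −2)·P⁻¹.
Then M⁵ = P·diag(−1, −32)·P⁻¹ = [[−3, 256], [−1, 96]] · [[3, −8], [1, −3]] = [[247, −744], [93, −280]].

[[247, −744], [93, −280]]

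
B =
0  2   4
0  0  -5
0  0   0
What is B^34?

[[0, 0, 0], [0, 0, 0], [0, 0, 0]]

B is strictly triangular, hence nilpotent: B^3 = 0, so B^34 = 0.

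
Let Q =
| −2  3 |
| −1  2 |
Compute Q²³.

Q² = I (check: tr Q = 0 and det Q = −1), so Q²³ = Q since 23 is odd.

[[−2, 3], [−1, 2]]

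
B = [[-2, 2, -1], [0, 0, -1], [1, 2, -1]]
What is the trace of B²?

-1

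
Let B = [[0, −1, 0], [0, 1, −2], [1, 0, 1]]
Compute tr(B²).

2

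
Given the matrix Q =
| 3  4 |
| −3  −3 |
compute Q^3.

[[−9, −12], [9, 9]]

Q^2 = [[−3, 0], [0, −3]]
Q^3 = [[−9, −12], [9, 9]]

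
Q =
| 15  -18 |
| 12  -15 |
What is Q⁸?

[[6561, 0], [0, 6561]]

tr Q = 0 and det Q = -9, so the characteristic polynomial is λ² − (0)λ + (-9) with roots 3 and -3.
Eigenvectors give P = [[3, 1], [2, 1]] with P⁻¹ = [[1, -1], [-2, 3]], and Q = P·diag(3, -3)·P⁻¹.
Then Q⁸ = P·diag(6561, 6561)·P⁻¹ = [[19683, 6561], [13122, 6561]] · [[1, -1], [-2, 3]] = [[6561, 0], [0, 6561]].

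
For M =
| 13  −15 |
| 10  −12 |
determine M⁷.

[[6817, −6945], [4630, −4758]]

tr M = 1 and det M = −6, so the characteristic polynomial is λ² − (1)λ + (−6) with roots −2 and 3.
Eigenvectors give P = [[1, 3], [1, 2]] with P⁻¹ = [[−2, 3], [1, −1]], and M = P·diag(−2, 3)·P⁻¹.
Then M⁷ = P·diag(−128, 2187)·P⁻¹ = [[−128, 6561], [−128, 4374]] · [[−2, 3], [1, −1]] = [[6817, −6945], [4630, −4758]].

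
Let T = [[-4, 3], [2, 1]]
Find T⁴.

[[538, -261], [-174, 103]]

T² = [[22, -9], [-6, 7]]
T³ = [[-106, 57], [38, -11]]
T⁴ = [[538, -261], [-174, 103]]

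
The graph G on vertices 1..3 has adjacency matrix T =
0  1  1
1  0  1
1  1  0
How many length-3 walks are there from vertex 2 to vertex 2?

The number of length-3 walks from vertex 2 to vertex 2 is entry (2,2) of T^3, where T is the adjacency matrix.
T^2 = [[2, 1, 1], [1, 2, 1], [1, 1, 2]]
T^3 = [[2, 3, 3], [3, 2, 3], [3, 3, 2]]

2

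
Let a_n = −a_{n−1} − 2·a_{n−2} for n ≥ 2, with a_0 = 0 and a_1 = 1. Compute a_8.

With companion matrix T = [[−1, −2], [1, 0]], [a_n, a_{n−1}]ᵀ = T·[a_{n−1}, a_{n−2}]ᵀ, so [a_8, a_7]ᵀ = T⁷·[a_1, a_0]ᵀ.
T⁷ = [[3, −14], [7, 10]], giving [a_8, a_7]ᵀ = [[3], [7]].

3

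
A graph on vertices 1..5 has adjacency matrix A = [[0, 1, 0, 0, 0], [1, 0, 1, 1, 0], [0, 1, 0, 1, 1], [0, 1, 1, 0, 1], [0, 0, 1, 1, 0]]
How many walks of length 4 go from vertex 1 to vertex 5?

2

The number of length-4 walks from vertex 1 to vertex 5 is entry (1,5) of A^4, where A is the adjacency matrix.
A^2 = [[1, 0, 1, 1, 0], [0, 3, 1, 1, 2], [1, 1, 3, 2, 1], [1, 1, 2, 3, 1], [0, 2, 1, 1, 2]]
A^3 = [[0, 3, 1, 1, 2], [3, 2, 6, 6, 2], [1, 6, 4, 5, 5], [1, 6, 5, 4, 5], [2, 2, 5, 5, 2]]
A^4 = [[3, 2, 6, 6, 2], [2, 15, 10, 10, 12], [6, 10, 16, 15, 9], [6, 10, 15, 16, 9], [2, 12, 9, 9, 10]]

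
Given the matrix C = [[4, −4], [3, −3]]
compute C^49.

C² = C (a projection; rank 1, trace 1), so C^49 = C.

[[4, −4], [3, −3]]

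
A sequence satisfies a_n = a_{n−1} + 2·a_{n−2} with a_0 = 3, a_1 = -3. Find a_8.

3

With companion matrix Q = [[1, 2], [1, 0]], [a_n, a_{n−1}]ᵀ = Q·[a_{n−1}, a_{n−2}]ᵀ, so [a_8, a_7]ᵀ = Q⁷·[a_1, a_0]ᵀ.
Q⁷ = [[85, 86], [43, 42]], giving [a_8, a_7]ᵀ = [[3], [-3]].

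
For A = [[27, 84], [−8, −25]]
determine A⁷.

tr A = 2 and det A = −3, so the characteristic polynomial is λ² − (2)λ + (−3) with roots −1 and 3.
Eigenvectors give P = [[−3, 7], [1, −2]] with P⁻¹ = [[2, 7], [1, 3]], and A = P·diag(−1, 3)·P⁻¹.
Then A⁷ = P·diag(−1, 2187)·P⁻¹ = [[3, 15309], [−1, −4374]] · [[2, 7], [1, 3]] = [[15315, 45948], [−4376, −13129]].

[[15315, 45948], [−4376, −13129]]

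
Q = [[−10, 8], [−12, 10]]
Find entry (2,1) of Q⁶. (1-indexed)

tr Q = 0 and det Q = −4, so the characteristic polynomial is λ² − (0)λ + (−4) with roots 2 and −2.
Eigenvectors give P = [[−2, 1], [−3, 1]] with P⁻¹ = [[1, −1], [3, −2]], and Q = P·diag(2, −2)·P⁻¹.
Then Q⁶ = P·diag(64, 64)·P⁻¹ = [[−128, 64], [−192, 64]] · [[1, −1], [3, −2]] = [[64, 0], [0, 64]].

0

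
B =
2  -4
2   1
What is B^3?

B^2 = [[-4, -12], [6, -7]]
B^3 = [[-32, 4], [-2, -31]]

[[-32, 4], [-2, -31]]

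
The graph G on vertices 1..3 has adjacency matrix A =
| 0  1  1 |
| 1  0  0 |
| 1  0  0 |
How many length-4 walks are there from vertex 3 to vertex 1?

The number of length-4 walks from vertex 3 to vertex 1 is entry (3,1) of A⁴, where A is the adjacency matrix.
A² = [[2, 0, 0], [0, 1, 1], [0, 1, 1]]
A³ = [[0, 2, 2], [2, 0, 0], [2, 0, 0]]
A⁴ = [[4, 0, 0], [0, 2, 2], [0, 2, 2]]

0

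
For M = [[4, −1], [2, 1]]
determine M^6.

[[1394, −665], [1330, −601]]

tr M = 5 and det M = 6, so the characteristic polynomial is λ² − (5)λ + (6) with roots 2 and 3.
Eigenvectors give P = [[−1, 1], [−2, 1]] with P⁻¹ = [[1, −1], [2, −1]], and M = P·diag(2, 3)·P⁻¹.
Then M^6 = P·diag(64, 729)·P⁻¹ = [[−64, 729], [−128, 729]] · [[1, −1], [2, −1]] = [[1394, −665], [1330, −601]].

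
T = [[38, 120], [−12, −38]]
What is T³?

tr T = 0 and det T = −4, so the characteristic polynomial is λ² − (0)λ + (−4) with roots −2 and 2.
Eigenvectors give P = [[−3, −10], [1, 3]] with P⁻¹ = [[3, 10], [−1, −3]], and T = P·diag(−2, 2)·P⁻¹.
Then T³ = P·diag(−8, 8)·P⁻¹ = [[24, −80], [−8, 24]] · [[3, 10], [−1, −3]] = [[152, 480], [−48, −152]].

[[152, 480], [−48, −152]]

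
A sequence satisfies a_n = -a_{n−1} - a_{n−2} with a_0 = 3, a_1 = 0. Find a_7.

0

With companion matrix M = [[-1, -1], [1, 0]], [a_n, a_{n−1}]ᵀ = M·[a_{n−1}, a_{n−2}]ᵀ, so [a_7, a_6]ᵀ = M^6·[a_1, a_0]ᵀ.
M^6 = [[1, 0], [0, 1]], giving [a_7, a_6]ᵀ = [[0], [3]].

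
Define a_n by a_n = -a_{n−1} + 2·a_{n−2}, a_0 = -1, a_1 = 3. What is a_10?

With companion matrix B = [[-1, 2], [1, 0]], [a_n, a_{n−1}]ᵀ = B·[a_{n−1}, a_{n−2}]ᵀ, so [a_10, a_9]ᵀ = B⁹·[a_1, a_0]ᵀ.
B⁹ = [[-341, 342], [171, -170]], giving [a_10, a_9]ᵀ = [[-1365], [683]].

-1365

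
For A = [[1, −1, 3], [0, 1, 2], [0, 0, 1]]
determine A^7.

[[1, −7, −21], [0, 1, 14], [0, 0, 1]]

A = I + N where N = [[0, −1, 3], [0, 0, 2], [0, 0, 0]] is strictly upper-triangular, so N^3 = 0.
(I + N)^7 = I + 7·N + 21·N^2 = [[1, −7, −21], [0, 1, 14], [0, 0, 1]].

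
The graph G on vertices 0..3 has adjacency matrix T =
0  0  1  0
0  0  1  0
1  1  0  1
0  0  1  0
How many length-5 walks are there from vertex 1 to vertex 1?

The number of length-5 walks from vertex 1 to vertex 1 is entry (1,1) of T⁵, where T is the adjacency matrix.
T² = [[1, 1, 0, 1], [1, 1, 0, 1], [0, 0, 3, 0], [1, 1, 0, 1]]
T³ = [[0, 0, 3, 0], [0, 0, 3, 0], [3, 3, 0, 3], [0, 0, 3, 0]]
T⁴ = [[3, 3, 0, 3], [3, 3, 0, 3], [0, 0, 9, 0], [3, 3, 0, 3]]
T⁵ = [[0, 0, 9, 0], [0, 0, 9, 0], [9, 9, 0, 9], [0, 0, 9, 0]]

0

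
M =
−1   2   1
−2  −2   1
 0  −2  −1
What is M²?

[[−3, −8, 0], [6, −2, −5], [4, 6, −1]]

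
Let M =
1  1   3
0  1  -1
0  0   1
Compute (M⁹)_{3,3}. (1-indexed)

M = I + N where N = [[0, 1, 3], [0, 0, -1], [0, 0, 0]] is strictly upper-triangular, so N³ = 0.
(I + N)⁹ = I + 9·N + 36·N² = [[1, 9, -9], [0, 1, -9], [0, 0, 1]].

1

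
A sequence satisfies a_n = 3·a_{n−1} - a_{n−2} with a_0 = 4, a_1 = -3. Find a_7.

-1707

With companion matrix C = [[3, -1], [1, 0]], [a_n, a_{n−1}]ᵀ = C·[a_{n−1}, a_{n−2}]ᵀ, so [a_7, a_6]ᵀ = C⁶·[a_1, a_0]ᵀ.
C⁶ = [[377, -144], [144, -55]], giving [a_7, a_6]ᵀ = [[-1707], [-652]].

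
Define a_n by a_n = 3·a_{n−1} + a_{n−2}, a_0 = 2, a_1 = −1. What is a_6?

With companion matrix C = [[3, 1], [1, 0]], [a_n, a_{n−1}]ᵀ = C·[a_{n−1}, a_{n−2}]ᵀ, so [a_6, a_5]ᵀ = C^5·[a_1, a_0]ᵀ.
C^5 = [[360, 109], [109, 33]], giving [a_6, a_5]ᵀ = [[−142], [−43]].

−142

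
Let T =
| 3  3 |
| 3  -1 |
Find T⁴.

T² = [[18, 6], [6, 10]]
T³ = [[72, 48], [48, 8]]
T⁴ = [[360, 168], [168, 136]]

[[360, 168], [168, 136]]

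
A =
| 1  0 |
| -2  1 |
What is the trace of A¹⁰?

2

A = I + N where N = [[0, 0], [-2, 0]] is strictly lower-triangular, so N² = 0.
(I + N)¹⁰ = I + 10·N = [[1, 0], [-20, 1]].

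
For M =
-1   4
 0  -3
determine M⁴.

[[1, -160], [0, 81]]

M² = [[1, -16], [0, 9]]
M³ = [[-1, 52], [0, -27]]
M⁴ = [[1, -160], [0, 81]]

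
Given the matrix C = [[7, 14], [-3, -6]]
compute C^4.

C² = C (a projection; rank 1, trace 1), so C^4 = C.

[[7, 14], [-3, -6]]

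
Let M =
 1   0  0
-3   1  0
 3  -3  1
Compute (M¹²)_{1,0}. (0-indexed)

-36

M = I + N where N = [[0, 0, 0], [-3, 0, 0], [3, -3, 0]] is strictly lower-triangular, so N³ = 0.
(I + N)¹² = I + 12·N + 66·N² = [[1, 0, 0], [-36, 1, 0], [630, -36, 1]].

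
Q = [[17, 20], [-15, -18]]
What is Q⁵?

tr Q = -1 and det Q = -6, so the characteristic polynomial is λ² − (-1)λ + (-6) with roots -3 and 2.
Eigenvectors give P = [[-1, 4], [1, -3]] with P⁻¹ = [[3, 4], [1, 1]], and Q = P·diag(-3, 2)·P⁻¹.
Then Q⁵ = P·diag(-243, 32)·P⁻¹ = [[243, 128], [-243, -96]] · [[3, 4], [1, 1]] = [[857, 1100], [-825, -1068]].

[[857, 1100], [-825, -1068]]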